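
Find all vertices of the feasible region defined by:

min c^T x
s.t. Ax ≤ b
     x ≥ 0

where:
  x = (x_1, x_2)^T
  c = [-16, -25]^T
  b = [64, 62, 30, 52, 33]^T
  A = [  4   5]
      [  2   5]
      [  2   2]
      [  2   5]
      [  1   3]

(0, 0), (15, 0), (11, 4), (6, 8), (0, 10.4)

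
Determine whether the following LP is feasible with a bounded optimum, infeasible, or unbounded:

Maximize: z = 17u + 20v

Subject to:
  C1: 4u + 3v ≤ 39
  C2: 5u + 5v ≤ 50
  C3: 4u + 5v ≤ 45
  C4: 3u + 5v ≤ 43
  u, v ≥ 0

Feasible with a bounded optimal solution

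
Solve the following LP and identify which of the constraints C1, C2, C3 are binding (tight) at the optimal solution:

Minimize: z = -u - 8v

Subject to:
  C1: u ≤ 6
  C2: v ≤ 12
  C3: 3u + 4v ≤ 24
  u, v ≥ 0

At u = 0, v = 6, compute slack b - a·x for each constraint:
  C1: 6 − 0 = 6  (slack)
  C2: 12 − 6 = 6  (slack)
  C3: 24 − 24 = 0  (binding)

Optimal: u = 0, v = 6
Binding: C3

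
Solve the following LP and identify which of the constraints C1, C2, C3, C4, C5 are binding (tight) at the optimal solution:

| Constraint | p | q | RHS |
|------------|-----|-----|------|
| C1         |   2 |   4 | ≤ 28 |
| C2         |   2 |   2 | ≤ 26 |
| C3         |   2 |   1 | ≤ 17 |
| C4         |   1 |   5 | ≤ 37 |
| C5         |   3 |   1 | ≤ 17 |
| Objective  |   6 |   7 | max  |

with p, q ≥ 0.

At p = 4, q = 5, compute slack b - a·x for each constraint:
  C1: 28 − 28 = 0  (binding)
  C2: 26 − 18 = 8  (slack)
  C3: 17 − 13 = 4  (slack)
  C4: 37 − 29 = 8  (slack)
  C5: 17 − 17 = 0  (binding)

Optimal: p = 4, q = 5
Binding: C1, C5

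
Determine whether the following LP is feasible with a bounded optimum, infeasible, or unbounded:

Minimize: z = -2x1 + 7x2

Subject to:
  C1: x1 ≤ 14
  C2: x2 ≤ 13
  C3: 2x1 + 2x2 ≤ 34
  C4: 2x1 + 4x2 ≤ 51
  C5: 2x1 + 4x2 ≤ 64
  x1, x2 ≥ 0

Feasible with a bounded optimal solution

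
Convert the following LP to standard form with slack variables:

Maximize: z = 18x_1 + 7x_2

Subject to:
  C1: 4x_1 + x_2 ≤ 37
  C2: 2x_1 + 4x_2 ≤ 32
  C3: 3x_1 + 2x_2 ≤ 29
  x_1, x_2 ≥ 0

max z = 18x_1 + 7x_2

s.t.
  4x_1 + x_2 + s1 = 37
  2x_1 + 4x_2 + s2 = 32
  3x_1 + 2x_2 + s3 = 29
  x_1, x_2, s1, s2, s3 ≥ 0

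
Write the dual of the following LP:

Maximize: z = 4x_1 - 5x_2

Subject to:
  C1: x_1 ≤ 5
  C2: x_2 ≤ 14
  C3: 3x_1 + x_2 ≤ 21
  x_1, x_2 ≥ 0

Primal max cᵀx s.t. Ax ≤ b, x ≥ 0  →  Dual min bᵀy s.t. Aᵀy ≥ c, y ≥ 0.

Minimize: z = 5y1 + 14y2 + 21y3

Subject to:
  y1 + 3y3 ≥ 4
  y2 + y3 ≥ -5
  y1, y2, y3 ≥ 0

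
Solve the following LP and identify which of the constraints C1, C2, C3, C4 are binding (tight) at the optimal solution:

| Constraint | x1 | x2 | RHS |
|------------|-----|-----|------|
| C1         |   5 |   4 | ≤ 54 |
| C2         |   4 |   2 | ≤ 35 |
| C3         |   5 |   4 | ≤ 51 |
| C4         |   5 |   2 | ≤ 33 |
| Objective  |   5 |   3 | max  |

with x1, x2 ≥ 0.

At x1 = 3, x2 = 9, compute slack b - a·x for each constraint:
  C1: 54 − 51 = 3  (slack)
  C2: 35 − 30 = 5  (slack)
  C3: 51 − 51 = 0  (binding)
  C4: 33 − 33 = 0  (binding)

Optimal: x1 = 3, x2 = 9
Binding: C3, C4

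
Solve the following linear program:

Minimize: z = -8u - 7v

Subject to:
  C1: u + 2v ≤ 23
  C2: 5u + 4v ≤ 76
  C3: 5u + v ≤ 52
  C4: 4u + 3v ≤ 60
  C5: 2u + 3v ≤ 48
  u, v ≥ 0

Evaluate the objective at each vertex of the feasible region:
  z(0, 0) = 0
  z(10.4, 0) = -83.2
  z(9, 7) = -121  ←
  z(0, 11.5) = -80.5
The minimum is at u = 9, v = 7.

u = 9, v = 7, z = -121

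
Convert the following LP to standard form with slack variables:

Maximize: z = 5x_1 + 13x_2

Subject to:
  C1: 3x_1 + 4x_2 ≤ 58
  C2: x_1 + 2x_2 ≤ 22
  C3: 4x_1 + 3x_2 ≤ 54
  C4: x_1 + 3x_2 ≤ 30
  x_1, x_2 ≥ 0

max z = 5x_1 + 13x_2

s.t.
  3x_1 + 4x_2 + s1 = 58
  x_1 + 2x_2 + s2 = 22
  4x_1 + 3x_2 + s3 = 54
  x_1 + 3x_2 + s4 = 30
  x_1, x_2, s1, s2, s3, s4 ≥ 0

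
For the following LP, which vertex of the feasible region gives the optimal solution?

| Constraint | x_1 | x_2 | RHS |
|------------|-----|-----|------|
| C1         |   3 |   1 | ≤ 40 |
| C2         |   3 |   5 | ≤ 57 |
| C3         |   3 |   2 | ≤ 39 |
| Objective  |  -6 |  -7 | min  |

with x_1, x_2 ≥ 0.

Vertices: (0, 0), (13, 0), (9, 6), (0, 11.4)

Evaluate the objective at each vertex of the feasible region:
  z(0, 0) = 0
  z(13, 0) = -78
  z(9, 6) = -96  ←
  z(0, 11.4) = -79.8
The minimum is at x_1 = 9, x_2 = 6.

(9, 6)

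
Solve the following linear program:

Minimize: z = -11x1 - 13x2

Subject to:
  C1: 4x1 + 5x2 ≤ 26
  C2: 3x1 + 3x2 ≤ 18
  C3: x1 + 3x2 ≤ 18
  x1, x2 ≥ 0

Evaluate the objective at each vertex of the feasible region:
  z(0, 0) = 0
  z(6, 0) = -66
  z(4, 2) = -70  ←
  z(0, 5.2) = -67.6
The minimum is at x1 = 4, x2 = 2.

x1 = 4, x2 = 2, z = -70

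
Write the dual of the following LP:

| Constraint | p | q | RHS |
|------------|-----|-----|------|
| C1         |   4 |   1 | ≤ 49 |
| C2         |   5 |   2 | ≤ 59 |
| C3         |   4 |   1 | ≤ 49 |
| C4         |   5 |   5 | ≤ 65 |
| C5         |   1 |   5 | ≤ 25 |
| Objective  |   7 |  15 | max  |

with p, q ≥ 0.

Primal max cᵀx s.t. Ax ≤ b, x ≥ 0  →  Dual min bᵀy s.t. Aᵀy ≥ c, y ≥ 0.

Minimize: z = 49y1 + 59y2 + 49y3 + 65y4 + 25y5

Subject to:
  4y1 + 5y2 + 4y3 + 5y4 + y5 ≥ 7
  y1 + 2y2 + y3 + 5y4 + 5y5 ≥ 15
  y1, y2, y3, y4, y5 ≥ 0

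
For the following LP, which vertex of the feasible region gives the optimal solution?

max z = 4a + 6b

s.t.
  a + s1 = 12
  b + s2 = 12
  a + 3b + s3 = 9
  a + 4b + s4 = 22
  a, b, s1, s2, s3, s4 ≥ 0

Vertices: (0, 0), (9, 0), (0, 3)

Evaluate the objective at each vertex of the feasible region:
  z(0, 0) = 0
  z(9, 0) = 36  ←
  z(0, 3) = 18
The maximum is at a = 9, b = 0.

(9, 0)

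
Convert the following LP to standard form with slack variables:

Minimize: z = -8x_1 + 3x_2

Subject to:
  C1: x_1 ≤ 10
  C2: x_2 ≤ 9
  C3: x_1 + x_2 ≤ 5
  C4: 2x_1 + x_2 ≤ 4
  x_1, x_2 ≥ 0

min z = -8x_1 + 3x_2

s.t.
  x_1 + s1 = 10
  x_2 + s2 = 9
  x_1 + x_2 + s3 = 5
  2x_1 + x_2 + s4 = 4
  x_1, x_2, s1, s2, s3, s4 ≥ 0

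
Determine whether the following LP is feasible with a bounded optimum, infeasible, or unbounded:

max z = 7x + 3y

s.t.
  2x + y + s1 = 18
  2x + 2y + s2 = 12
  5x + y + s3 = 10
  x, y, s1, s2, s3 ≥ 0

Feasible with a bounded optimal solution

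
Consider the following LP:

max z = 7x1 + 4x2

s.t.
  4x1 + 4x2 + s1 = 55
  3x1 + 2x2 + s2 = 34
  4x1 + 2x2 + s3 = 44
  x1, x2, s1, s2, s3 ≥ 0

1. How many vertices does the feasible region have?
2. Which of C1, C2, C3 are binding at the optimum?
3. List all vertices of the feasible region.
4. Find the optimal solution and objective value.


1. 5
2. C2, C3
3. (0, 0), (11, 0), (10, 2), (6.5, 7.25), (0, 13.75)
4. x1 = 10, x2 = 2, z = 78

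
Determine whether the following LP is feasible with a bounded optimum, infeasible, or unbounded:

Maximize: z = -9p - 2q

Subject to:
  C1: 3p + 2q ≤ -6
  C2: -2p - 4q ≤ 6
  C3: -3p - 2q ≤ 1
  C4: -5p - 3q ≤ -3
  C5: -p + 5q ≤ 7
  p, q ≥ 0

Infeasible (no feasible solution exists)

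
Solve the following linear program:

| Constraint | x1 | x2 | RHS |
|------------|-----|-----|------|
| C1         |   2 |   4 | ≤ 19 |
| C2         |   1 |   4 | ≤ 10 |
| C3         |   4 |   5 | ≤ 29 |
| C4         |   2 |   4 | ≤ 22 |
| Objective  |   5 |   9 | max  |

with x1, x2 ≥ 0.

Evaluate the objective at each vertex of the feasible region:
  z(0, 0) = 0
  z(7.25, 0) = 36.25
  z(6, 1) = 39  ←
  z(0, 2.5) = 22.5
The maximum is at x1 = 6, x2 = 1.

x1 = 6, x2 = 1, z = 39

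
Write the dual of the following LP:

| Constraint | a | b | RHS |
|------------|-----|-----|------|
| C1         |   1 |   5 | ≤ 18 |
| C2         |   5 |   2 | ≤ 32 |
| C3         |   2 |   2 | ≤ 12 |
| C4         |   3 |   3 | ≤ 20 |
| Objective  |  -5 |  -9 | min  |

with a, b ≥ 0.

Primal min cᵀx s.t. Ax ≤ b, x ≥ 0  →  Dual max −bᵀy s.t. Aᵀy ≥ −c, y ≥ 0.

Maximize: z = -18y1 - 32y2 - 12y3 - 20y4

Subject to:
  y1 + 5y2 + 2y3 + 3y4 ≥ 5
  5y1 + 2y2 + 2y3 + 3y4 ≥ 9
  y1, y2, y3, y4 ≥ 0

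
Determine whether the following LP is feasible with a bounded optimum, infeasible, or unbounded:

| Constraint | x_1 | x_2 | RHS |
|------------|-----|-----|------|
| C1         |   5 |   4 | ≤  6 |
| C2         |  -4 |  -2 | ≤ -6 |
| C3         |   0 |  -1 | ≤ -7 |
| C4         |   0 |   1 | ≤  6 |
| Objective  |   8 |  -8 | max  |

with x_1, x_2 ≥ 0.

Infeasible (no feasible solution exists)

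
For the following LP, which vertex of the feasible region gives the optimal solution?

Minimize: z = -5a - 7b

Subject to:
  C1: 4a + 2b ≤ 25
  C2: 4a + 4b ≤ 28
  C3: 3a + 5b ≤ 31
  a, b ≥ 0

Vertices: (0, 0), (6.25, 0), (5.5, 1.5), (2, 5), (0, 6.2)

Evaluate the objective at each vertex of the feasible region:
  z(0, 0) = 0
  z(6.25, 0) = -31.25
  z(5.5, 1.5) = -38
  z(2, 5) = -45  ←
  z(0, 6.2) = -43.4
The minimum is at a = 2, b = 5.

(2, 5)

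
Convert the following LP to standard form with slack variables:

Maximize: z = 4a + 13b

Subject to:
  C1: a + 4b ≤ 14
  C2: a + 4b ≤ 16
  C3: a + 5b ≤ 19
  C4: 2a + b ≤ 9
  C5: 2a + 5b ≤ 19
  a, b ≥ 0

max z = 4a + 13b

s.t.
  a + 4b + s1 = 14
  a + 4b + s2 = 16
  a + 5b + s3 = 19
  2a + b + s4 = 9
  2a + 5b + s5 = 19
  a, b, s1, s2, s3, s4, s5 ≥ 0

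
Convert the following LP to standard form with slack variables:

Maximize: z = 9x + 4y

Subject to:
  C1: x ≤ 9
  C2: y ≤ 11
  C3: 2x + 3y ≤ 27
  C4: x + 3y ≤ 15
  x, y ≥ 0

max z = 9x + 4y

s.t.
  x + s1 = 9
  y + s2 = 11
  2x + 3y + s3 = 27
  x + 3y + s4 = 15
  x, y, s1, s2, s3, s4 ≥ 0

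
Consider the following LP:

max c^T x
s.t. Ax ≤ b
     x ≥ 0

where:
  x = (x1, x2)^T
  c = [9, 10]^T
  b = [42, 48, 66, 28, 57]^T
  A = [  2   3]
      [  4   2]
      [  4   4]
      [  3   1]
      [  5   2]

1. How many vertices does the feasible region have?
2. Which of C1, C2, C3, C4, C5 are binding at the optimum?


1. 4
2. C1, C4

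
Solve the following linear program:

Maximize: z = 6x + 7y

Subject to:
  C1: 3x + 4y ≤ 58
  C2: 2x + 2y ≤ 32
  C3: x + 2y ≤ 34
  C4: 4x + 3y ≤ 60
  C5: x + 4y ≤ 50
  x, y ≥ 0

Evaluate the objective at each vertex of the feasible region:
  z(0, 0) = 0
  z(15, 0) = 90
  z(12, 4) = 100
  z(6, 10) = 106  ←
  z(4, 11.5) = 104.5
  z(0, 12.5) = 87.5
The maximum is at x = 6, y = 10.

x = 6, y = 10, z = 106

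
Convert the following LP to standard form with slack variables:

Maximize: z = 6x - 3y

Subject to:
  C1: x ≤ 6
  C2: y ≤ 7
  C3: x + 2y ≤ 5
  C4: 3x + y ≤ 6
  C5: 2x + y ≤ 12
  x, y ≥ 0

max z = 6x - 3y

s.t.
  x + s1 = 6
  y + s2 = 7
  x + 2y + s3 = 5
  3x + y + s4 = 6
  2x + y + s5 = 12
  x, y, s1, s2, s3, s4, s5 ≥ 0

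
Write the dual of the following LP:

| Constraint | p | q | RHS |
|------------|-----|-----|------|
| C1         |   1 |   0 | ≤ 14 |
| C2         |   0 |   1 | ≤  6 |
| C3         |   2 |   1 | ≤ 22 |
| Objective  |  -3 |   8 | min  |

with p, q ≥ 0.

Primal min cᵀx s.t. Ax ≤ b, x ≥ 0  →  Dual max −bᵀy s.t. Aᵀy ≥ −c, y ≥ 0.

Maximize: z = -14y1 - 6y2 - 22y3

Subject to:
  y1 + 2y3 ≥ 3
  y2 + y3 ≥ -8
  y1, y2, y3 ≥ 0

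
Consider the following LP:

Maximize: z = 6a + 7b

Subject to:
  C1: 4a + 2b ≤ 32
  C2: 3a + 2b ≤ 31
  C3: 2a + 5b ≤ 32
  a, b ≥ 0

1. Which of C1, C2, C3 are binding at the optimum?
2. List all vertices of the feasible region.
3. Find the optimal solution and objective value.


1. C1, C3
2. (0, 0), (8, 0), (6, 4), (0, 6.4)
3. a = 6, b = 4, z = 64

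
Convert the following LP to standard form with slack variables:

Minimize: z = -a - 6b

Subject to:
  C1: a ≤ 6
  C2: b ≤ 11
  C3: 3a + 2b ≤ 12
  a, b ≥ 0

min z = -a - 6b

s.t.
  a + s1 = 6
  b + s2 = 11
  3a + 2b + s3 = 12
  a, b, s1, s2, s3 ≥ 0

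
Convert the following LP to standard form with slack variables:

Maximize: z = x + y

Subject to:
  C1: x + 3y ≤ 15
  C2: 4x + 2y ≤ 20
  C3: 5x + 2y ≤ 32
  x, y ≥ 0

max z = x + y

s.t.
  x + 3y + s1 = 15
  4x + 2y + s2 = 20
  5x + 2y + s3 = 32
  x, y, s1, s2, s3 ≥ 0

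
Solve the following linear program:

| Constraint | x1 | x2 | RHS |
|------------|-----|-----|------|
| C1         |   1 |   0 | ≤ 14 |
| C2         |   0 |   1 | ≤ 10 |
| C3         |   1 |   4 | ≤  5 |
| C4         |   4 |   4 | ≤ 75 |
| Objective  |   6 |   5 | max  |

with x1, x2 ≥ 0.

Evaluate the objective at each vertex of the feasible region:
  z(0, 0) = 0
  z(5, 0) = 30  ←
  z(0, 1.25) = 6.25
The maximum is at x1 = 5, x2 = 0.

x1 = 5, x2 = 0, z = 30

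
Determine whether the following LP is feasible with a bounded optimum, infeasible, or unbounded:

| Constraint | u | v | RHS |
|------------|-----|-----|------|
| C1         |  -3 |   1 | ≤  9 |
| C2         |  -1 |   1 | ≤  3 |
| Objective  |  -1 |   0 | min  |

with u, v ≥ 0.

Unbounded (objective can decrease without bound)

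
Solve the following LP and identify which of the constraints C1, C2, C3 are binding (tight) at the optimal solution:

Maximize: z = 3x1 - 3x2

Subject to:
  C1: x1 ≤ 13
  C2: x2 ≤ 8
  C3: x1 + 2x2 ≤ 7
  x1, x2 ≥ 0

At x1 = 7, x2 = 0, compute slack b - a·x for each constraint:
  C1: 13 − 7 = 6  (slack)
  C2: 8 − 0 = 8  (slack)
  C3: 7 − 7 = 0  (binding)

Optimal: x1 = 7, x2 = 0
Binding: C3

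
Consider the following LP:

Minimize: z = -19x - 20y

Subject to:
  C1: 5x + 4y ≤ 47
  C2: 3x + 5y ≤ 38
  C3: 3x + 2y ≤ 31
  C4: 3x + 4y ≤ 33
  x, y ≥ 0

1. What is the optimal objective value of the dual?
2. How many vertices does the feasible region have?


1. -193
2. 5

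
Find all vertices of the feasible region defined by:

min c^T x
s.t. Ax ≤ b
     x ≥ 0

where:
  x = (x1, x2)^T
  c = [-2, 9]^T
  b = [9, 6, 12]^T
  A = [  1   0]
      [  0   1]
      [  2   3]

(0, 0), (6, 0), (0, 4)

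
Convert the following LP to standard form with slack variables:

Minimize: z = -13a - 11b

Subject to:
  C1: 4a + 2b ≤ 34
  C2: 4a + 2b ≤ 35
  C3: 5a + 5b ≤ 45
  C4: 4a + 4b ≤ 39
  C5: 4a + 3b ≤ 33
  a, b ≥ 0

min z = -13a - 11b

s.t.
  4a + 2b + s1 = 34
  4a + 2b + s2 = 35
  5a + 5b + s3 = 45
  4a + 4b + s4 = 39
  4a + 3b + s5 = 33
  a, b, s1, s2, s3, s4, s5 ≥ 0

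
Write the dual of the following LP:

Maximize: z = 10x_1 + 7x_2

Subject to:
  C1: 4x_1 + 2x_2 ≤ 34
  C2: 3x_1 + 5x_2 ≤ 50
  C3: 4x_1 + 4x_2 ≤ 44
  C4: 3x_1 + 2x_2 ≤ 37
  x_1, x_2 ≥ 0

Primal max cᵀx s.t. Ax ≤ b, x ≥ 0  →  Dual min bᵀy s.t. Aᵀy ≥ c, y ≥ 0.

Minimize: z = 34y1 + 50y2 + 44y3 + 37y4

Subject to:
  4y1 + 3y2 + 4y3 + 3y4 ≥ 10
  2y1 + 5y2 + 4y3 + 2y4 ≥ 7
  y1, y2, y3, y4 ≥ 0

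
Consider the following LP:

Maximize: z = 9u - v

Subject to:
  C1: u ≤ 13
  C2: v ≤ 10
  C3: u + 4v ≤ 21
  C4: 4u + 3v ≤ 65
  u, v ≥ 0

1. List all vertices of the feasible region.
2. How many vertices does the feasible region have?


1. (0, 0), (13, 0), (13, 2), (0, 5.25)
2. 4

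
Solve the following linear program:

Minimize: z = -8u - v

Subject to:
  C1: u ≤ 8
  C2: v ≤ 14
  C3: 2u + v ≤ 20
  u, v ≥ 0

Evaluate the objective at each vertex of the feasible region:
  z(0, 0) = 0
  z(8, 0) = -64
  z(8, 4) = -68  ←
  z(3, 14) = -38
  z(0, 14) = -14
The minimum is at u = 8, v = 4.

u = 8, v = 4, z = -68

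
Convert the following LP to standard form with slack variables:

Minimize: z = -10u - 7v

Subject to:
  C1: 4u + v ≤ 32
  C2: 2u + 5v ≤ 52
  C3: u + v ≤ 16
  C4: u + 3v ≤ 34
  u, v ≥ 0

min z = -10u - 7v

s.t.
  4u + v + s1 = 32
  2u + 5v + s2 = 52
  u + v + s3 = 16
  u + 3v + s4 = 34
  u, v, s1, s2, s3, s4 ≥ 0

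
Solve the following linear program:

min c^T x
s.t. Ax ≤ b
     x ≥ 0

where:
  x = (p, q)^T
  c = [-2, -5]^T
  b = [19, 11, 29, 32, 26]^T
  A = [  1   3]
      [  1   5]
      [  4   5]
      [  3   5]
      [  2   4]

Evaluate the objective at each vertex of the feasible region:
  z(0, 0) = 0
  z(7.25, 0) = -14.5
  z(6, 1) = -17  ←
  z(0, 2.2) = -11
The minimum is at p = 6, q = 1.

p = 6, q = 1, z = -17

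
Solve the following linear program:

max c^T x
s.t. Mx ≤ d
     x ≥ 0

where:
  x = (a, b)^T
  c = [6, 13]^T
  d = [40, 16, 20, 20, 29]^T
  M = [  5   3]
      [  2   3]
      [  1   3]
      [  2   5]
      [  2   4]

Evaluate the objective at each vertex of the feasible region:
  z(0, 0) = 0
  z(8, 0) = 48
  z(5, 2) = 56  ←
  z(0, 4) = 52
The maximum is at a = 5, b = 2.

a = 5, b = 2, z = 56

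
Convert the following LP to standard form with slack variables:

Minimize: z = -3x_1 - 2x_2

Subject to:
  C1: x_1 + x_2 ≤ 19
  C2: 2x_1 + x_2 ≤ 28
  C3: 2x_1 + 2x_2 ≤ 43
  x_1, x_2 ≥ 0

min z = -3x_1 - 2x_2

s.t.
  x_1 + x_2 + s1 = 19
  2x_1 + x_2 + s2 = 28
  2x_1 + 2x_2 + s3 = 43
  x_1, x_2, s1, s2, s3 ≥ 0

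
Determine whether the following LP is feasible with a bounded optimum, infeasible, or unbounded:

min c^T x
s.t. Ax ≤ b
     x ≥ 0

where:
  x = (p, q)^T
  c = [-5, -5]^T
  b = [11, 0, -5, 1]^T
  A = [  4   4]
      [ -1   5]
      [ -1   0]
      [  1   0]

Infeasible (no feasible solution exists)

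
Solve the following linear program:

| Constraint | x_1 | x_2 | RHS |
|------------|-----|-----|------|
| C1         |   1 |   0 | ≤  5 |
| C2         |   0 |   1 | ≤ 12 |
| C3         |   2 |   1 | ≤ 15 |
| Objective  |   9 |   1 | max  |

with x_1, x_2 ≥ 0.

Evaluate the objective at each vertex of the feasible region:
  z(0, 0) = 0
  z(5, 0) = 45
  z(5, 5) = 50  ←
  z(1.5, 12) = 25.5
  z(0, 12) = 12
The maximum is at x_1 = 5, x_2 = 5.

x_1 = 5, x_2 = 5, z = 50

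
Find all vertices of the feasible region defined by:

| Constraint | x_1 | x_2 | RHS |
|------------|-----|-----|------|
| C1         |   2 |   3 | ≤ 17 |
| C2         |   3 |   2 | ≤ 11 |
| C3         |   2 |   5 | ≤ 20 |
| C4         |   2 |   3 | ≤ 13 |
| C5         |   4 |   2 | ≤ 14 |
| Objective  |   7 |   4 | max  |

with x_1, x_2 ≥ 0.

(0, 0), (3.5, 0), (3, 1), (1.4, 3.4), (1.25, 3.5), (0, 4)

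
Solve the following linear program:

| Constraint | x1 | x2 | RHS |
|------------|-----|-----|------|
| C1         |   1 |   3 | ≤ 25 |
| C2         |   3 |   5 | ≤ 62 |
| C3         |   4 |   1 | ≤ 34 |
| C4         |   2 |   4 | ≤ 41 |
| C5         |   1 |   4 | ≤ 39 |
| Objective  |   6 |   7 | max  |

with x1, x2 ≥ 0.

Evaluate the objective at each vertex of the feasible region:
  z(0, 0) = 0
  z(8.5, 0) = 51
  z(7, 6) = 84  ←
  z(0, 8.333) = 58.33
The maximum is at x1 = 7, x2 = 6.

x1 = 7, x2 = 6, z = 84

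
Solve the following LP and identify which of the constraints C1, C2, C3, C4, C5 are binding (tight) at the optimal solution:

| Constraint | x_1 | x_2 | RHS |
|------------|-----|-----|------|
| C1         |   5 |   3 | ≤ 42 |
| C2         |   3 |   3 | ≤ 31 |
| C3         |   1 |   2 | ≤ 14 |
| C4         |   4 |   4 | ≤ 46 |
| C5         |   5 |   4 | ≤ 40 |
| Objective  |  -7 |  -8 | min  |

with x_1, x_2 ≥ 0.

At x_1 = 4, x_2 = 5, compute slack b - a·x for each constraint:
  C1: 42 − 35 = 7  (slack)
  C2: 31 − 27 = 4  (slack)
  C3: 14 − 14 = 0  (binding)
  C4: 46 − 36 = 10  (slack)
  C5: 40 − 40 = 0  (binding)

Optimal: x_1 = 4, x_2 = 5
Binding: C3, C5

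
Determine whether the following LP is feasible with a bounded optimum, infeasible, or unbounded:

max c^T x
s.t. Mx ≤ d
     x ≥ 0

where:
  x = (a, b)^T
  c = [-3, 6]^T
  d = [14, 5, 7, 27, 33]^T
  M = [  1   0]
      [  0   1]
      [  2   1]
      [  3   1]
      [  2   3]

Feasible with a bounded optimal solution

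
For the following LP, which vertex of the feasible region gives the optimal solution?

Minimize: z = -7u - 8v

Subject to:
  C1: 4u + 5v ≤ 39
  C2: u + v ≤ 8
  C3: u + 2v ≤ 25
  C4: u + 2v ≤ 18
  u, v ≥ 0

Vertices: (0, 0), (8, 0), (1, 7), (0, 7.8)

Evaluate the objective at each vertex of the feasible region:
  z(0, 0) = 0
  z(8, 0) = -56
  z(1, 7) = -63  ←
  z(0, 7.8) = -62.4
The minimum is at u = 1, v = 7.

(1, 7)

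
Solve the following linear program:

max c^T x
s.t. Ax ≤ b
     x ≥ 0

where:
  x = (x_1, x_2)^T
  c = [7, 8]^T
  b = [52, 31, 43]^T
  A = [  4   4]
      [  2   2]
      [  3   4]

Evaluate the objective at each vertex of the feasible region:
  z(0, 0) = 0
  z(13, 0) = 91
  z(9, 4) = 95  ←
  z(0, 10.75) = 86
The maximum is at x_1 = 9, x_2 = 4.

x_1 = 9, x_2 = 4, z = 95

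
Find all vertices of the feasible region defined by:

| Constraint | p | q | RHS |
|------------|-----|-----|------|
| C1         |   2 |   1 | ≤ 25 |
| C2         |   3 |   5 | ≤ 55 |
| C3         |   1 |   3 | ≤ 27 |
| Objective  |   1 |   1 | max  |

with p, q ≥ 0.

(0, 0), (12.5, 0), (10, 5), (7.5, 6.5), (0, 9)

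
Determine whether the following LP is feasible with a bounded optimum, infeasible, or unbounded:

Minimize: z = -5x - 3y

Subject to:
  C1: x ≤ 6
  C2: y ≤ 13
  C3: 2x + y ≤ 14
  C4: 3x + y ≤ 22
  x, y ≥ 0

Feasible with a bounded optimal solution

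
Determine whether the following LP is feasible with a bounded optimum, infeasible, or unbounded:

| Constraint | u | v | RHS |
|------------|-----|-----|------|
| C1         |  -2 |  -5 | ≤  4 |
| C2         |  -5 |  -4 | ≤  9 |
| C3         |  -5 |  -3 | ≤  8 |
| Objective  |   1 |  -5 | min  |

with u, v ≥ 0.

Unbounded (objective can decrease without bound)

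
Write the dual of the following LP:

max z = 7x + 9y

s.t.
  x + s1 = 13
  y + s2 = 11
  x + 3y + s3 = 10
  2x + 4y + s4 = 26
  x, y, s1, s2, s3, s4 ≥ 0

Primal max cᵀx s.t. Ax ≤ b, x ≥ 0  →  Dual min bᵀy s.t. Aᵀy ≥ c, y ≥ 0.

Minimize: z = 13y1 + 11y2 + 10y3 + 26y4

Subject to:
  y1 + y3 + 2y4 ≥ 7
  y2 + 3y3 + 4y4 ≥ 9
  y1, y2, y3, y4 ≥ 0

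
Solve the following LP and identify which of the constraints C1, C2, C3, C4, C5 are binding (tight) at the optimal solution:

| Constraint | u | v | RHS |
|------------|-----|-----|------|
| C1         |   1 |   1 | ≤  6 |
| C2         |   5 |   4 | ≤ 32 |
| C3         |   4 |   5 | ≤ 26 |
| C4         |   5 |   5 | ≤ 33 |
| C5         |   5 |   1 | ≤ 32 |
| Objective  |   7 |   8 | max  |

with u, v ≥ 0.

At u = 4, v = 2, compute slack b - a·x for each constraint:
  C1: 6 − 6 = 0  (binding)
  C2: 32 − 28 = 4  (slack)
  C3: 26 − 26 = 0  (binding)
  C4: 33 − 30 = 3  (slack)
  C5: 32 − 22 = 10  (slack)

Optimal: u = 4, v = 2
Binding: C1, C3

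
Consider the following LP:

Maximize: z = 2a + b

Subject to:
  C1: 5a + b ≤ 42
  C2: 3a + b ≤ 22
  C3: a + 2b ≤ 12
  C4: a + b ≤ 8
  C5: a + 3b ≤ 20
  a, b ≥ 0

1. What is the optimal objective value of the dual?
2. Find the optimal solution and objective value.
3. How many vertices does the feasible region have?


1. 15
2. a = 7, b = 1, z = 15
3. 5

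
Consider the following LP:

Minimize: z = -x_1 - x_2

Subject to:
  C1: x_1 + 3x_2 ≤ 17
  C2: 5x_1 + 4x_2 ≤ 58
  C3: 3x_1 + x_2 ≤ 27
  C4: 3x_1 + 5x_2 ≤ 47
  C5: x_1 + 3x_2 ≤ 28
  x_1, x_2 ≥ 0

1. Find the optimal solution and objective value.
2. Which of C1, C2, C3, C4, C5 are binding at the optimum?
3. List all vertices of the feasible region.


1. x_1 = 8, x_2 = 3, z = -11
2. C1, C3
3. (0, 0), (9, 0), (8, 3), (0, 5.667)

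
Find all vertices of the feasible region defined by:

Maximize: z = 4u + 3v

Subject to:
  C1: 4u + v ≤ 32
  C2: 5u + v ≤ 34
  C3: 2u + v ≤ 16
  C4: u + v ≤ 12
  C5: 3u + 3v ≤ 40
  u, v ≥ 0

(0, 0), (6.8, 0), (6, 4), (4, 8), (0, 12)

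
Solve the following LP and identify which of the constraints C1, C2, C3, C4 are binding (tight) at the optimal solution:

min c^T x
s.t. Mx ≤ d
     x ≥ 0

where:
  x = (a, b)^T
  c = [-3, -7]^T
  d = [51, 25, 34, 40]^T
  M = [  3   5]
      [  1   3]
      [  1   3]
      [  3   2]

At a = 7, b = 6, compute slack b - a·x for each constraint:
  C1: 51 − 51 = 0  (binding)
  C2: 25 − 25 = 0  (binding)
  C3: 34 − 25 = 9  (slack)
  C4: 40 − 33 = 7  (slack)

Optimal: a = 7, b = 6
Binding: C1, C2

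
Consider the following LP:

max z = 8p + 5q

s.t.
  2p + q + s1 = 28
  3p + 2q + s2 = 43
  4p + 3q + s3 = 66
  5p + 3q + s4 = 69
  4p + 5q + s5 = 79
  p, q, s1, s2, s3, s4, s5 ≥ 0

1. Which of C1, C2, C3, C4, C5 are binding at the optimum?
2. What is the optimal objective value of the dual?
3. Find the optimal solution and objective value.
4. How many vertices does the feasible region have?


1. C2, C4
2. 112
3. p = 9, q = 8, z = 112
4. 5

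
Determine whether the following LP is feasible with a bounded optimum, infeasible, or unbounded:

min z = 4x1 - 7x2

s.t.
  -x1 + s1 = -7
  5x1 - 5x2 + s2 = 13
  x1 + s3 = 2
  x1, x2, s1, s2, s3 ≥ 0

Infeasible (no feasible solution exists)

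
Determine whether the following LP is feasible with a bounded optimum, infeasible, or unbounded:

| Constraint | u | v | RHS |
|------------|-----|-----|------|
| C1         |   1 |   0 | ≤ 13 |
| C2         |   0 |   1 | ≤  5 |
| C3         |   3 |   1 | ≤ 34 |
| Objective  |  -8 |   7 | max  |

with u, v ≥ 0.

Feasible with a bounded optimal solution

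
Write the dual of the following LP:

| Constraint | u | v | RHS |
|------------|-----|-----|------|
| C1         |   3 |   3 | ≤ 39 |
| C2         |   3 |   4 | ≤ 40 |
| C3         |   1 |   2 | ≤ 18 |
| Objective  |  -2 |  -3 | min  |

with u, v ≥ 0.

Primal min cᵀx s.t. Ax ≤ b, x ≥ 0  →  Dual max −bᵀy s.t. Aᵀy ≥ −c, y ≥ 0.

Maximize: z = -39y1 - 40y2 - 18y3

Subject to:
  3y1 + 3y2 + y3 ≥ 2
  3y1 + 4y2 + 2y3 ≥ 3
  y1, y2, y3 ≥ 0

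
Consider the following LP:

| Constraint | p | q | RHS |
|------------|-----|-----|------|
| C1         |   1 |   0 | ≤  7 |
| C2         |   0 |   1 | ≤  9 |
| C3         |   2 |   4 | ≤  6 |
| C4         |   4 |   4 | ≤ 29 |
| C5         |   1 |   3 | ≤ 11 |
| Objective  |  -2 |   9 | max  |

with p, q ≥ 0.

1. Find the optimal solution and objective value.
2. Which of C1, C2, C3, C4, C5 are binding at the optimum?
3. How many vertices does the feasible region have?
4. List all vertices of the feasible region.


1. p = 0, q = 1.5, z = 13.5
2. C3
3. 3
4. (0, 0), (3, 0), (0, 1.5)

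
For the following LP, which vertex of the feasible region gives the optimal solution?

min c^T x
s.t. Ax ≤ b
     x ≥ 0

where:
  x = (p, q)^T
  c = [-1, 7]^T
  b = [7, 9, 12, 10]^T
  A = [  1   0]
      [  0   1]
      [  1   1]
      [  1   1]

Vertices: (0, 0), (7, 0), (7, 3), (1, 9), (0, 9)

Evaluate the objective at each vertex of the feasible region:
  z(0, 0) = 0
  z(7, 0) = -7  ←
  z(7, 3) = 14
  z(1, 9) = 62
  z(0, 9) = 63
The minimum is at p = 7, q = 0.

(7, 0)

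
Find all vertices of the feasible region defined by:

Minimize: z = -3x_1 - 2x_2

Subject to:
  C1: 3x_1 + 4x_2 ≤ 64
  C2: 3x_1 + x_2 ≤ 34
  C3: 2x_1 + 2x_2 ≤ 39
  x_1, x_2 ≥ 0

(0, 0), (11.33, 0), (8, 10), (0, 16)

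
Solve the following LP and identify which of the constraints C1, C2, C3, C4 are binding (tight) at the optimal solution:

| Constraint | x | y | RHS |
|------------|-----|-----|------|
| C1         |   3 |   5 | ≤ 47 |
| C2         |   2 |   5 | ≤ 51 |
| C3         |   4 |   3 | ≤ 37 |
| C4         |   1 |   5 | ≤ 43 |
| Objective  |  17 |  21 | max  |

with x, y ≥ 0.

At x = 4, y = 7, compute slack b - a·x for each constraint:
  C1: 47 − 47 = 0  (binding)
  C2: 51 − 43 = 8  (slack)
  C3: 37 − 37 = 0  (binding)
  C4: 43 − 39 = 4  (slack)

Optimal: x = 4, y = 7
Binding: C1, C3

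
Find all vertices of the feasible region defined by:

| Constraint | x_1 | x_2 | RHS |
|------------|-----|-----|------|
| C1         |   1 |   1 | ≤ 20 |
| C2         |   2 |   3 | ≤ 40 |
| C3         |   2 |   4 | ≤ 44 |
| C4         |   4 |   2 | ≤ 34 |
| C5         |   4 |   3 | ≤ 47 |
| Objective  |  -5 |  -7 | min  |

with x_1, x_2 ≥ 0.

(0, 0), (8.5, 0), (4, 9), (0, 11)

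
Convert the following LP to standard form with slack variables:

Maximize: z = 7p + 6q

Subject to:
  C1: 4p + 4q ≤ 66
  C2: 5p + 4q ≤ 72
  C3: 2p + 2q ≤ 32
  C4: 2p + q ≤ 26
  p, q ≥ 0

max z = 7p + 6q

s.t.
  4p + 4q + s1 = 66
  5p + 4q + s2 = 72
  2p + 2q + s3 = 32
  2p + q + s4 = 26
  p, q, s1, s2, s3, s4 ≥ 0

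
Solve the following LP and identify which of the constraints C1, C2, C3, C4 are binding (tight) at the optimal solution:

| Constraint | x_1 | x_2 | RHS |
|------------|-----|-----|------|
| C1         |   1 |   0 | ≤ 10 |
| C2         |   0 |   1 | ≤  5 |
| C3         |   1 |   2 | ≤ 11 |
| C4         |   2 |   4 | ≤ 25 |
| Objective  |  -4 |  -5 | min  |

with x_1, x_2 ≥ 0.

At x_1 = 10, x_2 = 0.5, compute slack b - a·x for each constraint:
  C1: 10 − 10 = 0  (binding)
  C2: 5 − 0.5 = 4.5  (slack)
  C3: 11 − 11 = 0  (binding)
  C4: 25 − 22 = 3  (slack)

Optimal: x_1 = 10, x_2 = 0.5
Binding: C1, C3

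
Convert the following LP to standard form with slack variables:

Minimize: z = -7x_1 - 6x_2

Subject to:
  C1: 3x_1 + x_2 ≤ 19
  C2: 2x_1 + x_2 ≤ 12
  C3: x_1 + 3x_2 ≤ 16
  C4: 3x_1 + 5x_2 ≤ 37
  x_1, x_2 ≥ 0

min z = -7x_1 - 6x_2

s.t.
  3x_1 + x_2 + s1 = 19
  2x_1 + x_2 + s2 = 12
  x_1 + 3x_2 + s3 = 16
  3x_1 + 5x_2 + s4 = 37
  x_1, x_2, s1, s2, s3, s4 ≥ 0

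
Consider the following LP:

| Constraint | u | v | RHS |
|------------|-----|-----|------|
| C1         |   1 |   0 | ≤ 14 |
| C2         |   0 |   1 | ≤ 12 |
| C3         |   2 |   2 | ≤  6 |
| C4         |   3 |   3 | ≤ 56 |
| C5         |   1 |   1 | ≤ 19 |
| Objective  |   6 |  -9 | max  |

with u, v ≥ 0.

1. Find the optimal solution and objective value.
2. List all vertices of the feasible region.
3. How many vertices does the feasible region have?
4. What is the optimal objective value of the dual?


1. u = 3, v = 0, z = 18
2. (0, 0), (3, 0), (0, 3)
3. 3
4. 18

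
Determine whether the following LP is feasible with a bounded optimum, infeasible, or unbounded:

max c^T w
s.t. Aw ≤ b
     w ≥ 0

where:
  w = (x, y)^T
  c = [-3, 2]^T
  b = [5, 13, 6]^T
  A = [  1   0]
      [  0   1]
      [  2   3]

Feasible with a bounded optimal solution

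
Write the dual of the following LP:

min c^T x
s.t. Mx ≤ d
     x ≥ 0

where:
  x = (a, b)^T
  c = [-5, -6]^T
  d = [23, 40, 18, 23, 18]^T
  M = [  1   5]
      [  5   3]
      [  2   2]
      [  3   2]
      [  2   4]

Primal min cᵀx s.t. Ax ≤ b, x ≥ 0  →  Dual max −bᵀy s.t. Aᵀy ≥ −c, y ≥ 0.

Maximize: z = -23y1 - 40y2 - 18y3 - 23y4 - 18y5

Subject to:
  y1 + 5y2 + 2y3 + 3y4 + 2y5 ≥ 5
  5y1 + 3y2 + 2y3 + 2y4 + 4y5 ≥ 6
  y1, y2, y3, y4, y5 ≥ 0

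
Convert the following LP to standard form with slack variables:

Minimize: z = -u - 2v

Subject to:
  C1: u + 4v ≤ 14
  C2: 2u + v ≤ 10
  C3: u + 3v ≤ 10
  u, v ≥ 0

min z = -u - 2v

s.t.
  u + 4v + s1 = 14
  2u + v + s2 = 10
  u + 3v + s3 = 10
  u, v, s1, s2, s3 ≥ 0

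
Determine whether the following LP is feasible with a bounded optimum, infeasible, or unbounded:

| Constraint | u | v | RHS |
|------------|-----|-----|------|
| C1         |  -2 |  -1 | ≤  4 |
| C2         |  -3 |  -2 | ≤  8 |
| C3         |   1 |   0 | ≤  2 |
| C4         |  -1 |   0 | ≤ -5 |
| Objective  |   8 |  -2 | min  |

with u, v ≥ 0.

Infeasible (no feasible solution exists)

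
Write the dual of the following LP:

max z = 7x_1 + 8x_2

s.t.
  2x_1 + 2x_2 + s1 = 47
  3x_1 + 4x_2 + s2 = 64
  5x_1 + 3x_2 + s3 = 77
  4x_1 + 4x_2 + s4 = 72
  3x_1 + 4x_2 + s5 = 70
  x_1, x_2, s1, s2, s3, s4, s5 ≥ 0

Primal max cᵀx s.t. Ax ≤ b, x ≥ 0  →  Dual min bᵀy s.t. Aᵀy ≥ c, y ≥ 0.

Minimize: z = 47y1 + 64y2 + 77y3 + 72y4 + 70y5

Subject to:
  2y1 + 3y2 + 5y3 + 4y4 + 3y5 ≥ 7
  2y1 + 4y2 + 3y3 + 4y4 + 4y5 ≥ 8
  y1, y2, y3, y4, y5 ≥ 0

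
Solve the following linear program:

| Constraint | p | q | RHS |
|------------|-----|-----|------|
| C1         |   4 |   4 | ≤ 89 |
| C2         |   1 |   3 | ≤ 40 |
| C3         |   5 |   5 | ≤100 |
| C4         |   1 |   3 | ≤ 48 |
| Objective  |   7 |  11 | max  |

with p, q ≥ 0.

Evaluate the objective at each vertex of the feasible region:
  z(0, 0) = 0
  z(20, 0) = 140
  z(10, 10) = 180  ←
  z(0, 13.33) = 146.7
The maximum is at p = 10, q = 10.

p = 10, q = 10, z = 180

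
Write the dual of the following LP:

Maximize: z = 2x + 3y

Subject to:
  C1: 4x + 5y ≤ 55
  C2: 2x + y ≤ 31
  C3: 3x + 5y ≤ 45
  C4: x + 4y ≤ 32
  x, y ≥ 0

Primal max cᵀx s.t. Ax ≤ b, x ≥ 0  →  Dual min bᵀy s.t. Aᵀy ≥ c, y ≥ 0.

Minimize: z = 55y1 + 31y2 + 45y3 + 32y4

Subject to:
  4y1 + 2y2 + 3y3 + y4 ≥ 2
  5y1 + y2 + 5y3 + 4y4 ≥ 3
  y1, y2, y3, y4 ≥ 0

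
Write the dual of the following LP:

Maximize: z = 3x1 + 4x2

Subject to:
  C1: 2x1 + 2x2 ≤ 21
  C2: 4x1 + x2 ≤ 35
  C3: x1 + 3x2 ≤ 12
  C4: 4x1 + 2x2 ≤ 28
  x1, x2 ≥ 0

Primal max cᵀx s.t. Ax ≤ b, x ≥ 0  →  Dual min bᵀy s.t. Aᵀy ≥ c, y ≥ 0.

Minimize: z = 21y1 + 35y2 + 12y3 + 28y4

Subject to:
  2y1 + 4y2 + y3 + 4y4 ≥ 3
  2y1 + y2 + 3y3 + 2y4 ≥ 4
  y1, y2, y3, y4 ≥ 0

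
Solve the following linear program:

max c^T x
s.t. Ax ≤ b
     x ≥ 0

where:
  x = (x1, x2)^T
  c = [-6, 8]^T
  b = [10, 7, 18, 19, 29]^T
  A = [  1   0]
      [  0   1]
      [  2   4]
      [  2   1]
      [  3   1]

Evaluate the objective at each vertex of the feasible region:
  z(0, 0) = 0
  z(9, 0) = -54
  z(0, 4.5) = 36  ←
The maximum is at x1 = 0, x2 = 4.5.

x1 = 0, x2 = 4.5, z = 36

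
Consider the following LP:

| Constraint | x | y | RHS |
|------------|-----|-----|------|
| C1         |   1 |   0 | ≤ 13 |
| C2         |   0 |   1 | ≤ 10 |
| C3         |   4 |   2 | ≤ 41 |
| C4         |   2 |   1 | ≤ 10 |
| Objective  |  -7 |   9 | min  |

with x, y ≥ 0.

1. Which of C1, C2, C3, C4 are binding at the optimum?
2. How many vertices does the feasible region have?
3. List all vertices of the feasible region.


1. C4
2. 3
3. (0, 0), (5, 0), (0, 10)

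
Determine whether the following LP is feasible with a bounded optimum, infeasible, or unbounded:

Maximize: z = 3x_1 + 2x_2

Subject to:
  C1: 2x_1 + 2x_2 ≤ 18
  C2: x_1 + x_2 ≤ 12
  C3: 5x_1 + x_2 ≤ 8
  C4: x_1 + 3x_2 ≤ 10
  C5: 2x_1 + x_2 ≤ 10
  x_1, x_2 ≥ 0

Feasible with a bounded optimal solution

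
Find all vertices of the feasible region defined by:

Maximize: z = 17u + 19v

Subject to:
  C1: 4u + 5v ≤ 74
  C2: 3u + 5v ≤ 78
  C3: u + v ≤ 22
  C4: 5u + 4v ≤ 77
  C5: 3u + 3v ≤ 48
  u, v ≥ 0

(0, 0), (15.4, 0), (13, 3), (6, 10), (0, 14.8)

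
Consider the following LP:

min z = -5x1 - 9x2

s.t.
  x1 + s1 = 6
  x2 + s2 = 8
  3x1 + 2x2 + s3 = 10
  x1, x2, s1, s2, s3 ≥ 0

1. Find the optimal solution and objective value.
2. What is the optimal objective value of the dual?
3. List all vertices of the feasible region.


1. x1 = 0, x2 = 5, z = -45
2. -45
3. (0, 0), (3.333, 0), (0, 5)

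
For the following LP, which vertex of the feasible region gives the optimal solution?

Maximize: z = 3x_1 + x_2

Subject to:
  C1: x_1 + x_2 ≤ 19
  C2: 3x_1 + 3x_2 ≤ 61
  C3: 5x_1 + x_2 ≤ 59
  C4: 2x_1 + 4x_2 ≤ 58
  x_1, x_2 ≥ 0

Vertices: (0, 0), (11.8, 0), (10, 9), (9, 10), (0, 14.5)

Evaluate the objective at each vertex of the feasible region:
  z(0, 0) = 0
  z(11.8, 0) = 35.4
  z(10, 9) = 39  ←
  z(9, 10) = 37
  z(0, 14.5) = 14.5
The maximum is at x_1 = 10, x_2 = 9.

(10, 9)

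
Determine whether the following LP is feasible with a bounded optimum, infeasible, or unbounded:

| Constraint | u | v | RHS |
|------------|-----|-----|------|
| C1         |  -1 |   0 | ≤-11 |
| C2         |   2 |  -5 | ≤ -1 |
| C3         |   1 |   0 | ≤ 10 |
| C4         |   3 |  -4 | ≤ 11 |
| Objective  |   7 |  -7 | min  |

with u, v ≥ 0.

Infeasible (no feasible solution exists)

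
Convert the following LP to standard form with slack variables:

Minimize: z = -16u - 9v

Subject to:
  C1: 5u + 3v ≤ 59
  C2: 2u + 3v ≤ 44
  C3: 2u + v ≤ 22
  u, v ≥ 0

min z = -16u - 9v

s.t.
  5u + 3v + s1 = 59
  2u + 3v + s2 = 44
  2u + v + s3 = 22
  u, v, s1, s2, s3 ≥ 0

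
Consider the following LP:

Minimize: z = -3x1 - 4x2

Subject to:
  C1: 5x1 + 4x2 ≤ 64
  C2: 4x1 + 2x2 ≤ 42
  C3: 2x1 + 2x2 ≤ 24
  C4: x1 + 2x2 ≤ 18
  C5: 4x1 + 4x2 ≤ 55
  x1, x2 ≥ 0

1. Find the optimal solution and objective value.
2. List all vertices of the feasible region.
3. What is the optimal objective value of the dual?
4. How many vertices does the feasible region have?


1. x1 = 6, x2 = 6, z = -42
2. (0, 0), (10.5, 0), (9, 3), (6, 6), (0, 9)
3. -42
4. 5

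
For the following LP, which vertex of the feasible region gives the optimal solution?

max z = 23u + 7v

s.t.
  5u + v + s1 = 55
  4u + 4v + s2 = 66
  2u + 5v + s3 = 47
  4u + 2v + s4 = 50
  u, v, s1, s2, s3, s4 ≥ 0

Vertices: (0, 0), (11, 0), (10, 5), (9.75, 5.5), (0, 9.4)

Evaluate the objective at each vertex of the feasible region:
  z(0, 0) = 0
  z(11, 0) = 253
  z(10, 5) = 265  ←
  z(9.75, 5.5) = 262.8
  z(0, 9.4) = 65.8
The maximum is at u = 10, v = 5.

(10, 5)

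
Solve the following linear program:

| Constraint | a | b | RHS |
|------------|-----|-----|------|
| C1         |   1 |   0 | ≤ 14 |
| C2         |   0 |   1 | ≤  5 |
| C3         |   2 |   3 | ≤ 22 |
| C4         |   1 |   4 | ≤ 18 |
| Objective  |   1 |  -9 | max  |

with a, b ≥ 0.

Evaluate the objective at each vertex of the feasible region:
  z(0, 0) = 0
  z(11, 0) = 11  ←
  z(6.8, 2.8) = -18.4
  z(0, 4.5) = -40.5
The maximum is at a = 11, b = 0.

a = 11, b = 0, z = 11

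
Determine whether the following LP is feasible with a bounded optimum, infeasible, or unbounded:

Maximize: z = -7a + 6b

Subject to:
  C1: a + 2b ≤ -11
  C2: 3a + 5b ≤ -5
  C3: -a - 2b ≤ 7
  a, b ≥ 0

Infeasible (no feasible solution exists)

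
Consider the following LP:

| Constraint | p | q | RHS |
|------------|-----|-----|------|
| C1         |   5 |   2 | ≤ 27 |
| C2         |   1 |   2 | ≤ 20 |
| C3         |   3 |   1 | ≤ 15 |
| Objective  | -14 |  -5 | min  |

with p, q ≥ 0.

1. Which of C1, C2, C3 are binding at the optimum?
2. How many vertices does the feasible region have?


1. C1, C3
2. 5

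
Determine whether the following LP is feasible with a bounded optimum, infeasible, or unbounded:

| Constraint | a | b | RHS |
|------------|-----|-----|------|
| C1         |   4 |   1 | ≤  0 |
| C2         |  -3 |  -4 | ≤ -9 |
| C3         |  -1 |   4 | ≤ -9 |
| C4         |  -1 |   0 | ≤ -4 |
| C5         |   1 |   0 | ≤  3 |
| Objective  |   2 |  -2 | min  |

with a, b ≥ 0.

Infeasible (no feasible solution exists)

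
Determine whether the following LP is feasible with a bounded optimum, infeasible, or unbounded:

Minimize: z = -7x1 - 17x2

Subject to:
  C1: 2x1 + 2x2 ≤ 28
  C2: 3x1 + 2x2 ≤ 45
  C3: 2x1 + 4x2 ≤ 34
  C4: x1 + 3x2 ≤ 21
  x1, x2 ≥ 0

Feasible with a bounded optimal solution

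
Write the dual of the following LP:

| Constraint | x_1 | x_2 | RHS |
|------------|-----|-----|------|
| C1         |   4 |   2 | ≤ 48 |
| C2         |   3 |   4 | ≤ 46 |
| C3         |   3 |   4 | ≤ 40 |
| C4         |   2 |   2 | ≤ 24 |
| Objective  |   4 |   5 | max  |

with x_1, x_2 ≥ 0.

Primal max cᵀx s.t. Ax ≤ b, x ≥ 0  →  Dual min bᵀy s.t. Aᵀy ≥ c, y ≥ 0.

Minimize: z = 48y1 + 46y2 + 40y3 + 24y4

Subject to:
  4y1 + 3y2 + 3y3 + 2y4 ≥ 4
  2y1 + 4y2 + 4y3 + 2y4 ≥ 5
  y1, y2, y3, y4 ≥ 0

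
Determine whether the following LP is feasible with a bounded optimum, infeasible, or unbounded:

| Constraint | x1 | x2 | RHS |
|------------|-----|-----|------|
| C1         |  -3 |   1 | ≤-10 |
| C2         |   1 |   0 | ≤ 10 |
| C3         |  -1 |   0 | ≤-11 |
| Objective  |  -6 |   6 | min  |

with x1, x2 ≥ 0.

Infeasible (no feasible solution exists)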